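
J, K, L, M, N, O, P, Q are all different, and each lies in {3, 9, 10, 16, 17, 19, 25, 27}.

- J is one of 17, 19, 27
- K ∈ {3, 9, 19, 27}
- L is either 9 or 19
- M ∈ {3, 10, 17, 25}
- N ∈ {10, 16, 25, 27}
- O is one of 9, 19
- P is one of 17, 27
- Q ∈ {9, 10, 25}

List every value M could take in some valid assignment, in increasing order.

10, 25

Among the 8 variables, 16 fits only N (and all 8 values in {3, 9, 10, 16, 17, 19, 25, 27} must be used), so N = 16.
The 2 variables L and O are confined to {9, 19}, which locks those values in; drop them from J, K, Q.
J and P share exactly the 2 values {17, 27}; by pigeonhole those values go to them, so strike 17, 27 from K, M.
K must be 3 (only option left). Strike 3 from M.
No further eliminations apply; M can still be any of 10, 25.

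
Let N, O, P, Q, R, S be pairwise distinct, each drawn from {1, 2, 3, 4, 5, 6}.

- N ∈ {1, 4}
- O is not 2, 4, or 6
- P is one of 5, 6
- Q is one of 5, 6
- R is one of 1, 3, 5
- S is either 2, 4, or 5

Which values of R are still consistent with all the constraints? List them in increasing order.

1, 3

Among the 6 variables, 2 fits only S (and all 6 values in {1, 2, 3, 4, 5, 6} must be used), so S = 2.
The 5 still-open variables together cover exactly {1, 3, 4, 5, 6} — 5 values for 5 variables — and 4 appears only in N's list, so N = 4.
The 2 variables P and Q are confined to {5, 6}, which locks those values in; drop them from O, R.
No further eliminations apply; R can still be any of 1, 3.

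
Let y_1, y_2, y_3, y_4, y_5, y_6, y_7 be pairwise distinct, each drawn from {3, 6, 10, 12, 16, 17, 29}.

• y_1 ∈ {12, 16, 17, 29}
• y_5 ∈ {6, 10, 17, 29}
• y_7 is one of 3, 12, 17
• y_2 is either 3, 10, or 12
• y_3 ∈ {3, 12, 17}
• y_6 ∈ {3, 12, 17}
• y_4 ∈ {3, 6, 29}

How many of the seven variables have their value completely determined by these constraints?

Among the 7 variables, 16 fits only y_1 (and all 7 values in {3, 6, 10, 12, 16, 17, 29} must be used), so y_1 = 16.
y_3, y_6, y_7 share exactly the 3 values {3, 12, 17}; by pigeonhole those values go to them, so strike 3, 12, 17 from y_2, y_4, y_5.
That leaves y_2 = 10. Eliminate 10 elsewhere: y_5.
Determined: y_1=16, y_2=10. The other variables each still have more than one consistent value. That makes 2.

2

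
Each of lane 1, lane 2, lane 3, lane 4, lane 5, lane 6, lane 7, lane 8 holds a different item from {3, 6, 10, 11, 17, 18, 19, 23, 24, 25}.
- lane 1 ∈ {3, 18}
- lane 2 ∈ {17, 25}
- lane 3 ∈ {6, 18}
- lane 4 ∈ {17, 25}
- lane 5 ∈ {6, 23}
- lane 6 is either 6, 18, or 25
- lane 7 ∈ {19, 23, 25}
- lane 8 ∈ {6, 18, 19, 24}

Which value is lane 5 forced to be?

The 8 variables draw from only 8 values {3, 6, 17, 18, 19, 23, 24, 25}, so each is used; only lane 1 can be 3, hence lane 1 = 3.
The 7 still-open variables together cover exactly {6, 17, 18, 19, 23, 24, 25} — 7 values for 7 variables — and 24 appears only in lane 8's list, so lane 8 = 24.
Among the 6 still-open variables, 19 fits only lane 7 (and all 6 values in {6, 17, 18, 19, 23, 25} must be used), so lane 7 = 19.
Among the 5 still-open variables, 23 fits only lane 5 (and all 5 values in {6, 17, 18, 23, 25} must be used), so lane 5 = 23.

23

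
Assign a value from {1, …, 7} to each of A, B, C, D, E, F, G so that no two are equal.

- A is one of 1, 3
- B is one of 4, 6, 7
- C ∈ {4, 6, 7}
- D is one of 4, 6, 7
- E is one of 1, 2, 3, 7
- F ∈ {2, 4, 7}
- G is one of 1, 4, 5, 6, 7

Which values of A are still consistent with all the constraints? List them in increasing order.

1, 3

The 7 variables draw from only 7 values {1, 2, 3, 4, 5, 6, 7}, so each is used; only G can be 5, hence G = 5.
B, C, D between them cover only {4, 6, 7} — a naked triple. Remove those values from E, F.
F's domain is down to {2}, so F = 2. So E can't be 2.
No further eliminations apply; A can still be any of 1, 3.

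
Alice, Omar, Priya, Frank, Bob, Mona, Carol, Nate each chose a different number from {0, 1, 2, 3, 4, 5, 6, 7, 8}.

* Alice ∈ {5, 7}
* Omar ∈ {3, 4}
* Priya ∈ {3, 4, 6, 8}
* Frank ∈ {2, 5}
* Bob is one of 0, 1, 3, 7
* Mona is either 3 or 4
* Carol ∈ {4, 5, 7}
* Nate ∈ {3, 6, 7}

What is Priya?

8

Omar and Mona share exactly the 2 values {3, 4}; by pigeonhole those values go to them, so strike 3, 4 from Priya, Bob, Carol, Nate.
The 2 variables Alice and Carol are confined to {5, 7}, which locks those values in; drop them from Frank, Bob, Nate.
That leaves Frank = 2.
That leaves Nate = 6. Remove 6 from Priya.
So Priya = 8.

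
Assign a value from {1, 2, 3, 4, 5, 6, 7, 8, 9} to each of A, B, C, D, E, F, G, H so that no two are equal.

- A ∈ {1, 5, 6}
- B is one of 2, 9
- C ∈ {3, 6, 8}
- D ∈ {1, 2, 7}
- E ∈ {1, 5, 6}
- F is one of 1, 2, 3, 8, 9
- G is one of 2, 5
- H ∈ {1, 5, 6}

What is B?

The 8 variables together cover exactly {1, 2, 3, 5, 6, 7, 8, 9} — 8 values for 8 variables — and 7 appears only in D's list, so D = 7.
A, E, H share exactly the 3 values {1, 5, 6}; by pigeonhole those values go to them, so strike 1, 5, 6 from C, F, G.
G's domain is down to {2}, so G = 2. Eliminate 2 elsewhere: B, F.
So B = 9.

9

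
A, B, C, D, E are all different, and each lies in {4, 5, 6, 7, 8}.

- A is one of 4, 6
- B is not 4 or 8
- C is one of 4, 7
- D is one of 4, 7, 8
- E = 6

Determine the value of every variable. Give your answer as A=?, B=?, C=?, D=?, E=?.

A=4, B=5, C=7, D=8, E=6

E's domain is down to {6}, so E = 6. Strike 6 from A, B.
A must be 4 (only option left). Strike 4 from C, D.
That leaves C = 7. Strike 7 from B, D.
D's domain is down to {8}, so D = 8.
B's domain is down to {5}, so B = 5.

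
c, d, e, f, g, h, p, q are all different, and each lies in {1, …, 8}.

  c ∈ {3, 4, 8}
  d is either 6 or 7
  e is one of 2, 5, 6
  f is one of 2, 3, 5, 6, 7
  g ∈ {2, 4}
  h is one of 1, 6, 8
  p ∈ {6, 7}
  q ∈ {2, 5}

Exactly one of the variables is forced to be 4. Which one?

g

The 8 variables together cover exactly {1, 2, 3, 4, 5, 6, 7, 8} — 8 values for 8 variables — and 1 appears only in h's list, so h = 1.
The 7 still-open variables draw from only 7 values {2, 3, 4, 5, 6, 7, 8}, so each is used; only c can be 8, hence c = 8.
The 6 still-open variables together cover exactly {2, 3, 4, 5, 6, 7} — 6 values for 6 variables — and 3 appears only in f's list, so f = 3.
The 5 still-open variables draw from only 5 values {2, 4, 5, 6, 7}, so each is used; only g can be 4, hence g = 4.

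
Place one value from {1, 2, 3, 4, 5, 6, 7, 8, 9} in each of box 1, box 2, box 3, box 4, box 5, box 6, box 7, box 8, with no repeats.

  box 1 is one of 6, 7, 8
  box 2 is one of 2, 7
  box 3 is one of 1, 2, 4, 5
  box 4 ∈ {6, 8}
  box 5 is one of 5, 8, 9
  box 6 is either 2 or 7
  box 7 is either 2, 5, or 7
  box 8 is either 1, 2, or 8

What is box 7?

The 8 variables together cover exactly {1, 2, 4, 5, 6, 7, 8, 9} — 8 values for 8 variables — and 4 appears only in box 3's list, so box 3 = 4.
The 7 still-open variables together cover exactly {1, 2, 5, 6, 7, 8, 9} — 7 values for 7 variables — and 1 appears only in box 8's list, so box 8 = 1.
The 6 still-open variables draw from only 6 values {2, 5, 6, 7, 8, 9}, so each is used; only box 5 can be 9, hence box 5 = 9.
The 5 still-open variables draw from only 5 values {2, 5, 6, 7, 8}, so each is used; only box 7 can be 5, hence box 7 = 5.

5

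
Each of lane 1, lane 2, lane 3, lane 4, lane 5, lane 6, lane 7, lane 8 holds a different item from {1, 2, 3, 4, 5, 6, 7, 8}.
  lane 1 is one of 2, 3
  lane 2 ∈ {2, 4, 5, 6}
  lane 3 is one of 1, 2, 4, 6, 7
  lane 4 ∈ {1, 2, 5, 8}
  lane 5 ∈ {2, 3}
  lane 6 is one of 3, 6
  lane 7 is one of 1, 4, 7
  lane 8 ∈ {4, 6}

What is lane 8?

The 8 variables draw from only 8 values {1, 2, 3, 4, 5, 6, 7, 8}, so each is used; only lane 4 can be 8, hence lane 4 = 8.
The 7 still-open variables together cover exactly {1, 2, 3, 4, 5, 6, 7} — 7 values for 7 variables — and 5 appears only in lane 2's list, so lane 2 = 5.
The 2 variables lane 1 and lane 5 are confined to {2, 3}, which locks those values in; drop them from lane 3, lane 6.
lane 6 has just one choice, so lane 6 = 6. So lane 3, lane 8 can't be 6.
So lane 8 = 4.

4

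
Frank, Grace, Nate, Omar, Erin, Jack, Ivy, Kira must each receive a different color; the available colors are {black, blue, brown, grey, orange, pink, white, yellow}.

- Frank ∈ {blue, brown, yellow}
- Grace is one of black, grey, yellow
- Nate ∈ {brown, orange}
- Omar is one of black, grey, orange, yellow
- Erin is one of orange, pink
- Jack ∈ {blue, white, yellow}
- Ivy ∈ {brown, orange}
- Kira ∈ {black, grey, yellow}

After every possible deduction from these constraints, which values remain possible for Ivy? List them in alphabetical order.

Among the 8 variables, pink fits only Erin (and all 8 values in {black, blue, brown, grey, orange, pink, white, yellow} must be used), so Erin = pink.
The 7 still-open variables together cover exactly {black, blue, brown, grey, orange, white, yellow} — 7 values for 7 variables — and white appears only in Jack's list, so Jack = white.
The 6 still-open variables together cover exactly {black, blue, brown, grey, orange, yellow} — 6 values for 6 variables — and blue appears only in Frank's list, so Frank = blue.
Nate and Ivy share exactly the 2 values {brown, orange}; by pigeonhole those values go to them, so strike brown, orange from Omar.
No further eliminations apply; Ivy can still be any of brown, orange.

brown, orange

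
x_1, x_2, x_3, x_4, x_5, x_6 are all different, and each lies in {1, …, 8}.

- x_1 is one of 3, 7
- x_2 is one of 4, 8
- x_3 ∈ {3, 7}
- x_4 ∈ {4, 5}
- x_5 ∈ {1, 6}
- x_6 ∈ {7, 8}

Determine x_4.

x_1 and x_3 share exactly the 2 values {3, 7}; by pigeonhole those values go to them, so strike 3, 7 from x_6.
x_6 must be 8 (only option left). Eliminate 8 elsewhere: x_2.
That leaves x_2 = 4. Eliminate 4 elsewhere: x_4.
So x_4 = 5.

5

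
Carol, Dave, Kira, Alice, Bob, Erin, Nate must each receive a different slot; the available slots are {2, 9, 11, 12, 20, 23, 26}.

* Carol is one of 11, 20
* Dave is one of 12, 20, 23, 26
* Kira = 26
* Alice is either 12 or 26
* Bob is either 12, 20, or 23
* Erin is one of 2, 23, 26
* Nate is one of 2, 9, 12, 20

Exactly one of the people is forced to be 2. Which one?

Erin

Kira must be 26 (only option left). So Dave, Alice, Erin can't be 26.
That leaves Alice = 12. Eliminate 12 elsewhere: Dave, Bob, Nate.
The 5 still-open variables together cover exactly {2, 9, 11, 20, 23} — 5 values for 5 variables — and 9 appears only in Nate's list, so Nate = 9.
Among the 4 still-open variables, 2 fits only Erin (and all 4 values in {2, 11, 20, 23} must be used), so Erin = 2.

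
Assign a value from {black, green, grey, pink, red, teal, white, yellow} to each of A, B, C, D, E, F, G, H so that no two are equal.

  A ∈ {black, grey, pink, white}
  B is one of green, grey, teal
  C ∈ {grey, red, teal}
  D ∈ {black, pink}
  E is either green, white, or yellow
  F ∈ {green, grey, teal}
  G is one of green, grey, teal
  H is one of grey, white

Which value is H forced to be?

The 8 variables together cover exactly {black, green, grey, pink, red, teal, white, yellow} — 8 values for 8 variables — and red appears only in C's list, so C = red.
The 7 still-open variables together cover exactly {black, green, grey, pink, teal, white, yellow} — 7 values for 7 variables — and yellow appears only in E's list, so E = yellow.
The 3 variables B, F, G are confined to {green, grey, teal}, which locks those values in; drop them from A, H.
So H = white.

white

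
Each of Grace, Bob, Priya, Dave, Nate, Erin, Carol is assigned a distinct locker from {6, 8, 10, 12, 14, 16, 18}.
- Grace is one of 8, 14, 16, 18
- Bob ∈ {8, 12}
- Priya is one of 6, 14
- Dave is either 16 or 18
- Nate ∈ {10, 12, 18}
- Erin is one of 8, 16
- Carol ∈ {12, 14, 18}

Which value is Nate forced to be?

The 7 variables draw from only 7 values {6, 8, 10, 12, 14, 16, 18}, so each is used; only Priya can be 6, hence Priya = 6.
The 6 still-open variables together cover exactly {8, 10, 12, 14, 16, 18} — 6 values for 6 variables — and 10 appears only in Nate's list, so Nate = 10.

10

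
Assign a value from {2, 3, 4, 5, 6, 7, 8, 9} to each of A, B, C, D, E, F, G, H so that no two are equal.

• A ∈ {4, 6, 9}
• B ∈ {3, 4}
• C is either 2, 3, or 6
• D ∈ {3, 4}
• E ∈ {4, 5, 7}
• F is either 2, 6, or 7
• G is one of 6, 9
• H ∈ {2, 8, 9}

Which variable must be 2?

C

The 8 variables draw from only 8 values {2, 3, 4, 5, 6, 7, 8, 9}, so each is used; only E can be 5, hence E = 5.
The 7 still-open variables draw from only 7 values {2, 3, 4, 6, 7, 8, 9}, so each is used; only F can be 7, hence F = 7.
Among the 6 still-open variables, 8 fits only H (and all 6 values in {2, 3, 4, 6, 8, 9} must be used), so H = 8.
The 5 still-open variables draw from only 5 values {2, 3, 4, 6, 9}, so each is used; only C can be 2, hence C = 2.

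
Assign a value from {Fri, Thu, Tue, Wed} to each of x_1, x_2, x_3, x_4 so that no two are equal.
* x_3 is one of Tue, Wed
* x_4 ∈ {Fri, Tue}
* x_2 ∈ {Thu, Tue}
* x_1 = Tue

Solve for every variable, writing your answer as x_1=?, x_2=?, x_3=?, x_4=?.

x_1=Tue, x_2=Thu, x_3=Wed, x_4=Fri

x_1's domain is down to {Tue}, so x_1 = Tue. Eliminate Tue elsewhere: x_2, x_3, x_4.
x_2 has just one choice, so x_2 = Thu.
x_3 has just one choice, so x_3 = Wed.
x_4's domain is down to {Fri}, so x_4 = Fri.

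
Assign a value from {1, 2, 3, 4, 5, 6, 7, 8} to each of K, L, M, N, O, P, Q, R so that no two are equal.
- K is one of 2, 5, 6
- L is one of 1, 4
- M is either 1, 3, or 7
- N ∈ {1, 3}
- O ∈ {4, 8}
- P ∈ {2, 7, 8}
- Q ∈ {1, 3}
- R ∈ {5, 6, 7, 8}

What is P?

2

The 2 variables N and Q are confined to {1, 3}, which locks those values in; drop them from L, M.
L must be 4 (only option left). Remove 4 from O.
That leaves M = 7. So P, R can't be 7.
O must be 8 (only option left). Eliminate 8 elsewhere: P, R.
So P = 2.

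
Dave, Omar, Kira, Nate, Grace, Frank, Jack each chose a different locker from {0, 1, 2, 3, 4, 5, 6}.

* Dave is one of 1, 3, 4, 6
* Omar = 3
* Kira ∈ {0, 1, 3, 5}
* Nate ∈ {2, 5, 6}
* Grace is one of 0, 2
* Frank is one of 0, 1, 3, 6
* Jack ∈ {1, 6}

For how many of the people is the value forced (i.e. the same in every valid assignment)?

2

Omar's domain is down to {3}, so Omar = 3. Strike 3 from Dave, Kira, Frank.
The 6 still-open variables draw from only 6 values {0, 1, 2, 4, 5, 6}, so each is used; only Dave can be 4, hence Dave = 4.
Determined: Dave=4, Omar=3. The other people each still have more than one consistent value. That makes 2.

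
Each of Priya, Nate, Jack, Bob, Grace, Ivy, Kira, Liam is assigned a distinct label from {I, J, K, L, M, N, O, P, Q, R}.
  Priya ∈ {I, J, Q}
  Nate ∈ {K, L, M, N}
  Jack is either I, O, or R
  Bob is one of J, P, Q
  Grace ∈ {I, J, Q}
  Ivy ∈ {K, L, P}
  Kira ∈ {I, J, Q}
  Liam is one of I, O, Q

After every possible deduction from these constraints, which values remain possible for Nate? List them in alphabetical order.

The 3 variables Priya, Grace, Kira are confined to {I, J, Q}, which locks those values in; drop them from Jack, Bob, Liam.
Bob must be P (only option left). Eliminate P elsewhere: Ivy.
Liam's domain is down to {O}, so Liam = O. Remove O from Jack.
Jack's domain is down to {R}, so Jack = R.
No further eliminations apply; Nate can still be any of K, L, M, N.

K, L, M, N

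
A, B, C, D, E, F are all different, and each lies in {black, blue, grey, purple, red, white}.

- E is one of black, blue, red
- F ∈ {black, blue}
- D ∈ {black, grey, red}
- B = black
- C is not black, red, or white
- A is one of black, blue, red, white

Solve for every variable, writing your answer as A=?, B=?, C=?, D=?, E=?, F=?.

B must be black (only option left). Strike black from A, D, E, F.
F must be blue (only option left). Eliminate blue elsewhere: A, C, E.
That leaves E = red. Eliminate red elsewhere: A, D.
A has just one choice, so A = white.
D must be grey (only option left). Remove grey from C.
C has just one choice, so C = purple.

A=white, B=black, C=purple, D=grey, E=red, F=blue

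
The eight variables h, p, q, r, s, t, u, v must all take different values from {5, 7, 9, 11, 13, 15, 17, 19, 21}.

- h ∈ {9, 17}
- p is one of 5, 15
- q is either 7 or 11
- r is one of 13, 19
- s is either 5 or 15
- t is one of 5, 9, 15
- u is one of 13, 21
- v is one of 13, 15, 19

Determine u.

The 2 variables p and s are confined to {5, 15}, which locks those values in; drop them from t, v.
That leaves t = 9. Eliminate 9 elsewhere: h.
h must be 17 (only option left).
r and v between them cover only {13, 19} — a naked pair. Remove those values from u.
So u = 21.

21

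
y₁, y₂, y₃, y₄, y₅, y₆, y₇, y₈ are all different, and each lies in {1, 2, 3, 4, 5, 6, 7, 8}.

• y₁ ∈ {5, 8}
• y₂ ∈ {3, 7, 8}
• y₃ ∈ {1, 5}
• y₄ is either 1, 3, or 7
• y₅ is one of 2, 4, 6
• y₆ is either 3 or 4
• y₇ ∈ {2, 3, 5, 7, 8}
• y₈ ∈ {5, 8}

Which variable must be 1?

Among the 8 variables, 6 fits only y₅ (and all 8 values in {1, 2, 3, 4, 5, 6, 7, 8} must be used), so y₅ = 6.
The 7 still-open variables draw from only 7 values {1, 2, 3, 4, 5, 7, 8}, so each is used; only y₇ can be 2, hence y₇ = 2.
Among the 6 still-open variables, 4 fits only y₆ (and all 6 values in {1, 3, 4, 5, 7, 8} must be used), so y₆ = 4.
y₁ and y₈ between them cover only {5, 8} — a naked pair. Remove those values from y₂, y₃.
So 1 goes to y₃.

y₃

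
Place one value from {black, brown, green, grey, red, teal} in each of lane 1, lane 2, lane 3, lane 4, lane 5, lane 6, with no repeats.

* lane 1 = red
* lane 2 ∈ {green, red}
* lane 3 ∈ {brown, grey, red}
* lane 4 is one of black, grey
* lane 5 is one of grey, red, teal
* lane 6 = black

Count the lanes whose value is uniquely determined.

lane 1 has just one choice, so lane 1 = red. Strike red from lane 2, lane 3, lane 5.
lane 2 has just one choice, so lane 2 = green.
lane 6's domain is down to {black}, so lane 6 = black. Remove black from lane 4.
lane 4's domain is down to {grey}, so lane 4 = grey. Strike grey from lane 3, lane 5.
lane 5 has just one choice, so lane 5 = teal.
That leaves lane 3 = brown.
Every lane is fixed: lane 1=red, lane 2=green, lane 3=brown, lane 4=grey, lane 5=teal, lane 6=black. That makes 6.

6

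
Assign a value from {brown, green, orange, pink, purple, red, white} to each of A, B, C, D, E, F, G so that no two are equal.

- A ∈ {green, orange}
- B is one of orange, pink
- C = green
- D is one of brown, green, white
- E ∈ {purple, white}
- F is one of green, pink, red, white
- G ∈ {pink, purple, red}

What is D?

C has just one choice, so C = green. Strike green from A, D, F.
A has just one choice, so A = orange. So B can't be orange.
B has just one choice, so B = pink. So F, G can't be pink.
The 4 still-open variables draw from only 4 values {brown, purple, red, white}, so each is used; only D can be brown, hence D = brown.

brown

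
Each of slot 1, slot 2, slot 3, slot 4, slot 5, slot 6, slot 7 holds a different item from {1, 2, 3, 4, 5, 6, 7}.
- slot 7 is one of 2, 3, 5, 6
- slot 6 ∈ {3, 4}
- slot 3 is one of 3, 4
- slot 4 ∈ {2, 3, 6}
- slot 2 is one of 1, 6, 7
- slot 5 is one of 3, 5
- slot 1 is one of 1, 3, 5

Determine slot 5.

5

Among the 7 variables, 7 fits only slot 2 (and all 7 values in {1, 2, 3, 4, 5, 6, 7} must be used), so slot 2 = 7.
Among the 6 still-open variables, 1 fits only slot 1 (and all 6 values in {1, 2, 3, 4, 5, 6} must be used), so slot 1 = 1.
slot 3 and slot 6 between them cover only {3, 4} — a naked pair. Remove those values from slot 4, slot 5, slot 7.
So slot 5 = 5.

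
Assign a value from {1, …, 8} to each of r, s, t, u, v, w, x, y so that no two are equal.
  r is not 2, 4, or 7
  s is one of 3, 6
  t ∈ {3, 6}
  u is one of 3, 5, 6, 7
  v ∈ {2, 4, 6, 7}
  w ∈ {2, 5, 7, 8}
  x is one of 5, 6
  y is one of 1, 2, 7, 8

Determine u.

Among the 8 variables, 4 fits only v (and all 8 values in {1, 2, 3, 4, 5, 6, 7, 8} must be used), so v = 4.
The 2 variables s and t are confined to {3, 6}, which locks those values in; drop them from r, u, x.
That leaves x = 5. So r, u, w can't be 5.
So u = 7.

7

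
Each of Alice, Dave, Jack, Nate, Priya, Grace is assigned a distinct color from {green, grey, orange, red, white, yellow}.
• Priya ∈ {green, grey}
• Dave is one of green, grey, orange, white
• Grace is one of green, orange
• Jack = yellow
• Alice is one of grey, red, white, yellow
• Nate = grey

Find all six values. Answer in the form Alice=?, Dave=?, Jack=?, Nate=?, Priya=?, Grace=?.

Alice=red, Dave=white, Jack=yellow, Nate=grey, Priya=green, Grace=orange

Jack's domain is down to {yellow}, so Jack = yellow. Eliminate yellow elsewhere: Alice.
That leaves Nate = grey. Eliminate grey elsewhere: Alice, Dave, Priya.
That leaves Priya = green. Remove green from Dave, Grace.
That leaves Grace = orange. Remove orange from Dave.
Dave's domain is down to {white}, so Dave = white. Remove white from Alice.
That leaves Alice = red.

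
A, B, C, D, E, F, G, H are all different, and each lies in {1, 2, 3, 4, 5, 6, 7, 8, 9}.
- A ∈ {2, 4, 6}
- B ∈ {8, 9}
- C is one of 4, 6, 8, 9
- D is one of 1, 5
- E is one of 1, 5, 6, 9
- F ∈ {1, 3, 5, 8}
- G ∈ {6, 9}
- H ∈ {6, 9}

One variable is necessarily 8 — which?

The 8 variables together cover exactly {1, 2, 3, 4, 5, 6, 8, 9} — 8 values for 8 variables — and 2 appears only in A's list, so A = 2.
The 7 still-open variables draw from only 7 values {1, 3, 4, 5, 6, 8, 9}, so each is used; only F can be 3, hence F = 3.
The 6 still-open variables draw from only 6 values {1, 4, 5, 6, 8, 9}, so each is used; only C can be 4, hence C = 4.
Among the 5 still-open variables, 8 fits only B (and all 5 values in {1, 5, 6, 8, 9} must be used), so B = 8.

B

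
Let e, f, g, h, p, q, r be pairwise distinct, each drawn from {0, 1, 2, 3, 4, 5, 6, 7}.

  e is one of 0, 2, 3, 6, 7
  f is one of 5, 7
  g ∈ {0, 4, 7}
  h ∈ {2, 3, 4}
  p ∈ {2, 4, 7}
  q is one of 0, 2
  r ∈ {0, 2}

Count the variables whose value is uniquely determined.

3

Among the 7 variables, 5 fits only f (and all 7 values in {0, 2, 3, 4, 5, 6, 7} must be used), so f = 5.
The 6 still-open variables draw from only 6 values {0, 2, 3, 4, 6, 7}, so each is used; only e can be 6, hence e = 6.
The 5 still-open variables together cover exactly {0, 2, 3, 4, 7} — 5 values for 5 variables — and 3 appears only in h's list, so h = 3.
q and r between them cover only {0, 2} — a naked pair. Remove those values from g, p.
Determined: e=6, f=5, h=3. The other variables each still have more than one consistent value. That makes 3.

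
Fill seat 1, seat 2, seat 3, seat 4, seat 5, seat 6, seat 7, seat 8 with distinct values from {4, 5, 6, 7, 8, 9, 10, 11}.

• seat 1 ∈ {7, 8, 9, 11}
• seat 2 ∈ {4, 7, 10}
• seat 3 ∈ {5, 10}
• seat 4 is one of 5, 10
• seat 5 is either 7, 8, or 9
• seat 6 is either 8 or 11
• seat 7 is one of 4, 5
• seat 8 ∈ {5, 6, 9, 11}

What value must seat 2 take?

7

The 8 variables draw from only 8 values {4, 5, 6, 7, 8, 9, 10, 11}, so each is used; only seat 8 can be 6, hence seat 8 = 6.
seat 3 and seat 4 between them cover only {5, 10} — a naked pair. Remove those values from seat 2, seat 7.
seat 7's domain is down to {4}, so seat 7 = 4. So seat 2 can't be 4.
So seat 2 = 7.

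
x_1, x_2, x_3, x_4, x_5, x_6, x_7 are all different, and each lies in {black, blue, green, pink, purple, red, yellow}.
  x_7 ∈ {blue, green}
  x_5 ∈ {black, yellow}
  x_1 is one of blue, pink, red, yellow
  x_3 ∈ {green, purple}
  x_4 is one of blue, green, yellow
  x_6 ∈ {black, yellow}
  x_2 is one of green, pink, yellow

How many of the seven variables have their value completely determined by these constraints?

3

The 7 variables together cover exactly {black, blue, green, pink, purple, red, yellow} — 7 values for 7 variables — and purple appears only in x_3's list, so x_3 = purple.
The 6 still-open variables together cover exactly {black, blue, green, pink, red, yellow} — 6 values for 6 variables — and red appears only in x_1's list, so x_1 = red.
The 5 still-open variables draw from only 5 values {black, blue, green, pink, yellow}, so each is used; only x_2 can be pink, hence x_2 = pink.
x_5 and x_6 share exactly the 2 values {black, yellow}; by pigeonhole those values go to them, so strike black, yellow from x_4.
Determined: x_1=red, x_2=pink, x_3=purple. The other variables each still have more than one consistent value. That makes 3.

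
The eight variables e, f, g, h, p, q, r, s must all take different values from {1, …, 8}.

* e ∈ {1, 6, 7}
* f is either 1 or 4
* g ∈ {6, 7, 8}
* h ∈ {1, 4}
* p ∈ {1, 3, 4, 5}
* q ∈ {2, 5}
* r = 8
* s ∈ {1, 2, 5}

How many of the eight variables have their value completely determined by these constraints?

2

r has just one choice, so r = 8. Eliminate 8 elsewhere: g.
Among the 7 still-open variables, 3 fits only p (and all 7 values in {1, 2, 3, 4, 5, 6, 7} must be used), so p = 3.
The 2 variables f and h are confined to {1, 4}, which locks those values in; drop them from e, s.
Determined: p=3, r=8. The other variables each still have more than one consistent value. That makes 2.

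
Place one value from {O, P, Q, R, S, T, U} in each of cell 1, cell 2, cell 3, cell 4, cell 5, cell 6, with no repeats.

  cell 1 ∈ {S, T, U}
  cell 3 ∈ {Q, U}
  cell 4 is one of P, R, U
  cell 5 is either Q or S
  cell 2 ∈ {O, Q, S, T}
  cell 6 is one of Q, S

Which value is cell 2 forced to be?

O

The 2 variables cell 5 and cell 6 are confined to {Q, S}, which locks those values in; drop them from cell 1, cell 2, cell 3.
cell 3's domain is down to {U}, so cell 3 = U. Eliminate U elsewhere: cell 1, cell 4.
cell 1's domain is down to {T}, so cell 1 = T. Strike T from cell 2.
So cell 2 = O.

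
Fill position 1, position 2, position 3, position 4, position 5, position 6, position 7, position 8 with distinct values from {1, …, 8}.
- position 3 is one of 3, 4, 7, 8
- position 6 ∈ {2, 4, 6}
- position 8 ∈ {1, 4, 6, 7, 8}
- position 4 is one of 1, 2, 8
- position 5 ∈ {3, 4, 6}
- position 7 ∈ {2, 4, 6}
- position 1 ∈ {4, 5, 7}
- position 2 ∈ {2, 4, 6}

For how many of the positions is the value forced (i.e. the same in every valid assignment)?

The 8 variables together cover exactly {1, 2, 3, 4, 5, 6, 7, 8} — 8 values for 8 variables — and 5 appears only in position 1's list, so position 1 = 5.
position 2, position 6, position 7 share exactly the 3 values {2, 4, 6}; by pigeonhole those values go to them, so strike 2, 4, 6 from position 3, position 4, position 5, position 8.
position 5's domain is down to {3}, so position 5 = 3. Strike 3 from position 3.
Determined: position 1=5, position 5=3. The other positions each still have more than one consistent value. That makes 2.

2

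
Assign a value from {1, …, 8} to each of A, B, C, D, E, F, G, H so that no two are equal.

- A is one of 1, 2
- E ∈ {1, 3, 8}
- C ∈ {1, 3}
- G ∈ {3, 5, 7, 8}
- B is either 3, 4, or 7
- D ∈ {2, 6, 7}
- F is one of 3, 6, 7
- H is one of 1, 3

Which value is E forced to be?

8

Among the 8 variables, 4 fits only B (and all 8 values in {1, 2, 3, 4, 5, 6, 7, 8} must be used), so B = 4.
The 7 still-open variables together cover exactly {1, 2, 3, 5, 6, 7, 8} — 7 values for 7 variables — and 5 appears only in G's list, so G = 5.
Among the 6 still-open variables, 8 fits only E (and all 6 values in {1, 2, 3, 6, 7, 8} must be used), so E = 8.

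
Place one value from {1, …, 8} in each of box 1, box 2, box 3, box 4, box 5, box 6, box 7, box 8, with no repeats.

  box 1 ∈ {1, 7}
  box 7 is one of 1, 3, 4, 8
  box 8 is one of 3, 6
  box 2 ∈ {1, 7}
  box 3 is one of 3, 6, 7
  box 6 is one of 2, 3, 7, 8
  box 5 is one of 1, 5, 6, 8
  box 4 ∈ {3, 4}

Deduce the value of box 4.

Among the 8 variables, 2 fits only box 6 (and all 8 values in {1, 2, 3, 4, 5, 6, 7, 8} must be used), so box 6 = 2.
The 7 still-open variables together cover exactly {1, 3, 4, 5, 6, 7, 8} — 7 values for 7 variables — and 5 appears only in box 5's list, so box 5 = 5.
The 6 still-open variables together cover exactly {1, 3, 4, 6, 7, 8} — 6 values for 6 variables — and 8 appears only in box 7's list, so box 7 = 8.
Among the 5 still-open variables, 4 fits only box 4 (and all 5 values in {1, 3, 4, 6, 7} must be used), so box 4 = 4.

4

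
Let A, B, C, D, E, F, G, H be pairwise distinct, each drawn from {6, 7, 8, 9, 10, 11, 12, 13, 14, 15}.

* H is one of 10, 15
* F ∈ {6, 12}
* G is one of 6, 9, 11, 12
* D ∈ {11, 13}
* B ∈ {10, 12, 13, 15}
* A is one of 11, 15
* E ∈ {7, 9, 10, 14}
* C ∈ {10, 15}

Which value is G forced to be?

C and H between them cover only {10, 15} — a naked pair. Remove those values from A, B, E.
A must be 11 (only option left). Strike 11 from D, G.
D has just one choice, so D = 13. Strike 13 from B.
That leaves B = 12. Eliminate 12 elsewhere: F, G.
F must be 6 (only option left). So G can't be 6.
So G = 9.

9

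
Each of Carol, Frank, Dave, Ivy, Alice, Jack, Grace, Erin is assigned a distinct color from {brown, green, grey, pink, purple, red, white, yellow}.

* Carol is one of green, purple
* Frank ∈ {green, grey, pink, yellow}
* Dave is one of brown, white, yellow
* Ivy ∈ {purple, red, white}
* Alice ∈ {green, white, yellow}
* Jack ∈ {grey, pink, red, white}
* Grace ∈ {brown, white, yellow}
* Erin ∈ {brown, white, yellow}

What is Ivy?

red

Dave, Grace, Erin share exactly the 3 values {brown, white, yellow}; by pigeonhole those values go to them, so strike brown, white, yellow from Frank, Ivy, Alice, Jack.
Alice's domain is down to {green}, so Alice = green. Strike green from Carol, Frank.
Carol's domain is down to {purple}, so Carol = purple. Eliminate purple elsewhere: Ivy.
So Ivy = red.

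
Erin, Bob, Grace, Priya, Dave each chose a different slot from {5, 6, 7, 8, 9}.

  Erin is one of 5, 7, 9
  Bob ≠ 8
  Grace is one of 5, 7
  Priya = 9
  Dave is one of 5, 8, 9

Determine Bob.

Priya has just one choice, so Priya = 9. So Erin, Bob, Dave can't be 9.
The 4 still-open variables draw from only 4 values {5, 6, 7, 8}, so each is used; only Bob can be 6, hence Bob = 6.

6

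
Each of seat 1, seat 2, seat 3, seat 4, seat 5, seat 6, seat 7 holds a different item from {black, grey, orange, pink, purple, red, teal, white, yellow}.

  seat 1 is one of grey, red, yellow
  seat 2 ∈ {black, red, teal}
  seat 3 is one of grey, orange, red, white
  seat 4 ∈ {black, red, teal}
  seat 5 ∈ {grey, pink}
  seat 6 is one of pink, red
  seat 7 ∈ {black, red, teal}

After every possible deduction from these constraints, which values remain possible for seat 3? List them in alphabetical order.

orange, white

seat 2, seat 4, seat 7 share exactly the 3 values {black, red, teal}; by pigeonhole those values go to them, so strike black, red, teal from seat 1, seat 3, seat 6.
seat 6's domain is down to {pink}, so seat 6 = pink. So seat 5 can't be pink.
That leaves seat 5 = grey. So seat 1, seat 3 can't be grey.
seat 1 has just one choice, so seat 1 = yellow.
No further eliminations apply; seat 3 can still be any of orange, white.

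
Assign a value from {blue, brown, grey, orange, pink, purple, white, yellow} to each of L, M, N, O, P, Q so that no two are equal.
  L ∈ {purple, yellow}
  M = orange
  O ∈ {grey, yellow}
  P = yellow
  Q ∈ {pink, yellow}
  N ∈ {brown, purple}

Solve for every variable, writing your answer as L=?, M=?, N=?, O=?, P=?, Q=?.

M has just one choice, so M = orange.
P has just one choice, so P = yellow. So L, O, Q can't be yellow.
Q must be pink (only option left).
L's domain is down to {purple}, so L = purple. Eliminate purple elsewhere: N.
N's domain is down to {brown}, so N = brown.
O has just one choice, so O = grey.

L=purple, M=orange, N=brown, O=grey, P=yellow, Q=pink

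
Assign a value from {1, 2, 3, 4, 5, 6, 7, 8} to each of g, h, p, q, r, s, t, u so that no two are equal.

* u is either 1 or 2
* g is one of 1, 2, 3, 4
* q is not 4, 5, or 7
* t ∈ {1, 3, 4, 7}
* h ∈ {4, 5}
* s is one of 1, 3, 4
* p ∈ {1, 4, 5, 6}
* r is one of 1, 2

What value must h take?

Among the 8 variables, 7 fits only t (and all 8 values in {1, 2, 3, 4, 5, 6, 7, 8} must be used), so t = 7.
The 7 still-open variables draw from only 7 values {1, 2, 3, 4, 5, 6, 8}, so each is used; only q can be 8, hence q = 8.
The 6 still-open variables together cover exactly {1, 2, 3, 4, 5, 6} — 6 values for 6 variables — and 6 appears only in p's list, so p = 6.
The 5 still-open variables draw from only 5 values {1, 2, 3, 4, 5}, so each is used; only h can be 5, hence h = 5.

5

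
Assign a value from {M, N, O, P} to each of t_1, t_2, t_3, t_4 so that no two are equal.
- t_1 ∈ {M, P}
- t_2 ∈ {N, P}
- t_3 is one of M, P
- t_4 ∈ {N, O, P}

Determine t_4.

The 4 variables together cover exactly {M, N, O, P} — 4 values for 4 variables — and O appears only in t_4's list, so t_4 = O.

O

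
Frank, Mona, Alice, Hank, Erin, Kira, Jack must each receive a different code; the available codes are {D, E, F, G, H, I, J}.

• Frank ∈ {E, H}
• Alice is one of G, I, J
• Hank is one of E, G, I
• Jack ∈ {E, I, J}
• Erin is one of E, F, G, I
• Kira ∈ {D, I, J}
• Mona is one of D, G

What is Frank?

Among the 7 variables, F fits only Erin (and all 7 values in {D, E, F, G, H, I, J} must be used), so Erin = F.
Among the 6 still-open variables, H fits only Frank (and all 6 values in {D, E, G, H, I, J} must be used), so Frank = H.

H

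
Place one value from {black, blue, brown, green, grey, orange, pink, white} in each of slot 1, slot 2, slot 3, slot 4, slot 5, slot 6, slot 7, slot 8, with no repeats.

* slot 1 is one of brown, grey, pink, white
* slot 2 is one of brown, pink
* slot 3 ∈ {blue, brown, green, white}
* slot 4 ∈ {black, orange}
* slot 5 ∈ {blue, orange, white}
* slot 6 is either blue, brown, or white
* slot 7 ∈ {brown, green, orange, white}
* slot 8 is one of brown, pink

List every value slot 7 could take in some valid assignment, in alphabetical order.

green, orange, white

The 8 variables draw from only 8 values {black, blue, brown, green, grey, orange, pink, white}, so each is used; only slot 4 can be black, hence slot 4 = black.
The 7 still-open variables together cover exactly {blue, brown, green, grey, orange, pink, white} — 7 values for 7 variables — and grey appears only in slot 1's list, so slot 1 = grey.
slot 2 and slot 8 share exactly the 2 values {brown, pink}; by pigeonhole those values go to them, so strike brown, pink from slot 3, slot 6, slot 7.
No further eliminations apply; slot 7 can still be any of green, orange, white.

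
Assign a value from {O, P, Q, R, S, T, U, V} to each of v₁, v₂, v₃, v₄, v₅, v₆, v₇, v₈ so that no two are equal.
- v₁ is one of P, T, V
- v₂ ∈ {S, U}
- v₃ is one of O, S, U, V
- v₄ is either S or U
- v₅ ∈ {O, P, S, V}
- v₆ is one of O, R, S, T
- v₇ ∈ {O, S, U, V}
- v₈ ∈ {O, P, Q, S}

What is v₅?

The 8 variables draw from only 8 values {O, P, Q, R, S, T, U, V}, so each is used; only v₈ can be Q, hence v₈ = Q.
The 7 still-open variables together cover exactly {O, P, R, S, T, U, V} — 7 values for 7 variables — and R appears only in v₆'s list, so v₆ = R.
The 6 still-open variables draw from only 6 values {O, P, S, T, U, V}, so each is used; only v₁ can be T, hence v₁ = T.
Among the 5 still-open variables, P fits only v₅ (and all 5 values in {O, P, S, U, V} must be used), so v₅ = P.

P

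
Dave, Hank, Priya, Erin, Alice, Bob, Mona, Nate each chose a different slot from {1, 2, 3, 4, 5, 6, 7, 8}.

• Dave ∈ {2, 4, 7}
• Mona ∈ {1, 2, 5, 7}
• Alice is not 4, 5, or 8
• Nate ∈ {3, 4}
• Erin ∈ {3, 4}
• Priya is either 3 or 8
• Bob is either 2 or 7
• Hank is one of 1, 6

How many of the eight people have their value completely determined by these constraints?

The 8 variables draw from only 8 values {1, 2, 3, 4, 5, 6, 7, 8}, so each is used; only Mona can be 5, hence Mona = 5.
The 7 still-open variables draw from only 7 values {1, 2, 3, 4, 6, 7, 8}, so each is used; only Priya can be 8, hence Priya = 8.
The 2 variables Erin and Nate are confined to {3, 4}, which locks those values in; drop them from Dave, Alice.
The 2 variables Dave and Bob are confined to {2, 7}, which locks those values in; drop them from Alice.
Determined: Priya=8, Mona=5. The other people each still have more than one consistent value. That makes 2.

2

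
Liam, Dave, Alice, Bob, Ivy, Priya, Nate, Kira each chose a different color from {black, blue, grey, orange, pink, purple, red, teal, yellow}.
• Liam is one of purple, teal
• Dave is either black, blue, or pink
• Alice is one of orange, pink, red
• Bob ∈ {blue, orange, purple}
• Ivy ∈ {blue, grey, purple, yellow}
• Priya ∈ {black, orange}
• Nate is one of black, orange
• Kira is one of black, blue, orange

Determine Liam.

Priya and Nate between them cover only {black, orange} — a naked pair. Remove those values from Dave, Alice, Bob, Kira.
That leaves Kira = blue. Remove blue from Dave, Bob, Ivy.
Dave must be pink (only option left). So Alice can't be pink.
Alice has just one choice, so Alice = red.
Bob must be purple (only option left). Remove purple from Liam, Ivy.
So Liam = teal.

teal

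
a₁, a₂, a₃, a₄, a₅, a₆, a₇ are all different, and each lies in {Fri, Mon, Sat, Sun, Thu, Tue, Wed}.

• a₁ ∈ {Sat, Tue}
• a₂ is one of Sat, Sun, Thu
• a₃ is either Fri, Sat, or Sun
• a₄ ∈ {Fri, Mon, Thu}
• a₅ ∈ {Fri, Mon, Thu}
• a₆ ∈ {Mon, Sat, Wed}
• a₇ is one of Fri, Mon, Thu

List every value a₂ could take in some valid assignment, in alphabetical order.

Sat, Sun

The 7 variables together cover exactly {Fri, Mon, Sat, Sun, Thu, Tue, Wed} — 7 values for 7 variables — and Tue appears only in a₁'s list, so a₁ = Tue.
Among the 6 still-open variables, Wed fits only a₆ (and all 6 values in {Fri, Mon, Sat, Sun, Thu, Wed} must be used), so a₆ = Wed.
a₄, a₅, a₇ between them cover only {Fri, Mon, Thu} — a naked triple. Remove those values from a₂, a₃.
No further eliminations apply; a₂ can still be any of Sat, Sun.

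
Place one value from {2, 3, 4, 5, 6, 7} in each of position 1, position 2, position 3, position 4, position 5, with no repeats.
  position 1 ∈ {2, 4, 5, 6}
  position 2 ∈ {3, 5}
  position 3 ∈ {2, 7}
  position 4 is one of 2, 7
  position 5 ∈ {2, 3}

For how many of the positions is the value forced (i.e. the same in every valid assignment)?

2

position 3 and position 4 share exactly the 2 values {2, 7}; by pigeonhole those values go to them, so strike 2, 7 from position 1, position 5.
position 5 has just one choice, so position 5 = 3. So position 2 can't be 3.
That leaves position 2 = 5. So position 1 can't be 5.
Determined: position 2=5, position 5=3. The other positions each still have more than one consistent value. That makes 2.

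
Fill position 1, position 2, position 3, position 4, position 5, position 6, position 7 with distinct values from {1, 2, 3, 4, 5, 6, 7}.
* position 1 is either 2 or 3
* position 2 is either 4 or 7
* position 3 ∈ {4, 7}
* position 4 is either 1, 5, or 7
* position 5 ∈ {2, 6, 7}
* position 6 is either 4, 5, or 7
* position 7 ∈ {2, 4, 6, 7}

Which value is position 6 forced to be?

The 7 variables together cover exactly {1, 2, 3, 4, 5, 6, 7} — 7 values for 7 variables — and 1 appears only in position 4's list, so position 4 = 1.
The 6 still-open variables draw from only 6 values {2, 3, 4, 5, 6, 7}, so each is used; only position 1 can be 3, hence position 1 = 3.
The 5 still-open variables together cover exactly {2, 4, 5, 6, 7} — 5 values for 5 variables — and 5 appears only in position 6's list, so position 6 = 5.

5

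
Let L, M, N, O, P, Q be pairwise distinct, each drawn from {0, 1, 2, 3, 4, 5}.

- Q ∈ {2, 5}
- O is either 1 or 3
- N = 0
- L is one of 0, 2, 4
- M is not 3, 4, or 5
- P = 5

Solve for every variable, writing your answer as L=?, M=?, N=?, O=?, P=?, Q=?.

N must be 0 (only option left). Eliminate 0 elsewhere: L, M.
P has just one choice, so P = 5. Strike 5 from Q.
That leaves Q = 2. Strike 2 from L, M.
That leaves L = 4.
M has just one choice, so M = 1. Strike 1 from O.
O has just one choice, so O = 3.

L=4, M=1, N=0, O=3, P=5, Q=2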